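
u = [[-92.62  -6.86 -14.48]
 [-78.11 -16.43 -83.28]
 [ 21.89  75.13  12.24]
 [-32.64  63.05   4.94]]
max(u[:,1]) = 75.13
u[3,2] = 4.94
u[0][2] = -14.48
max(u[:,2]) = 12.24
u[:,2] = [-14.48, -83.28, 12.24, 4.94]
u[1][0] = -78.11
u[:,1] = [-6.86, -16.43, 75.13, 63.05]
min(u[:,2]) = -83.28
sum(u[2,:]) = 109.25999999999999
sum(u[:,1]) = 114.88999999999999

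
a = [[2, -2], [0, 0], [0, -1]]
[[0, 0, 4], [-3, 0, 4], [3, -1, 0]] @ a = [[0, -4], [-6, 2], [6, -6]]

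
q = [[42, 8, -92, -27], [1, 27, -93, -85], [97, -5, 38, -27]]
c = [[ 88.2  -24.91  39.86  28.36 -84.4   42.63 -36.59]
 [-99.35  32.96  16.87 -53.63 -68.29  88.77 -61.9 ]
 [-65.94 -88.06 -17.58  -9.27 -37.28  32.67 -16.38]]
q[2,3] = -27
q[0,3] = -27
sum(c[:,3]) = -34.540000000000006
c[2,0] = -65.94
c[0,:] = [88.2, -24.91, 39.86, 28.36, -84.4, 42.63, -36.59]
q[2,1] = -5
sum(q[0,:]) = -69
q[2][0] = 97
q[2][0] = 97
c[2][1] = -88.06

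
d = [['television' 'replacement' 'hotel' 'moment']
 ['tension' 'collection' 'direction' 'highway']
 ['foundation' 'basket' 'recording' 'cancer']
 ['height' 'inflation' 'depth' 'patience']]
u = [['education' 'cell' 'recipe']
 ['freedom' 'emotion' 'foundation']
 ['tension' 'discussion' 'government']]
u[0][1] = 'cell'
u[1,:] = ['freedom', 'emotion', 'foundation']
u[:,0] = ['education', 'freedom', 'tension']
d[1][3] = 'highway'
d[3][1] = 'inflation'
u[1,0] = 'freedom'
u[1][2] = 'foundation'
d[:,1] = ['replacement', 'collection', 'basket', 'inflation']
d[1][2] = 'direction'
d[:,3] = ['moment', 'highway', 'cancer', 'patience']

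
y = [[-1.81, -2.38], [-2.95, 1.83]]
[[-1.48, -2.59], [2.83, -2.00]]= y@[[-0.39, 0.92], [0.92, 0.39]]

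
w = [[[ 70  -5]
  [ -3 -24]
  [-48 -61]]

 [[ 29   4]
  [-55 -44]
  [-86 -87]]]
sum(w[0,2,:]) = -109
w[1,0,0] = 29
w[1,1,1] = -44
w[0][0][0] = 70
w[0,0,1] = -5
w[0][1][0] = -3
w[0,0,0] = 70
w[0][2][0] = -48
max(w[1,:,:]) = 29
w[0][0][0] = 70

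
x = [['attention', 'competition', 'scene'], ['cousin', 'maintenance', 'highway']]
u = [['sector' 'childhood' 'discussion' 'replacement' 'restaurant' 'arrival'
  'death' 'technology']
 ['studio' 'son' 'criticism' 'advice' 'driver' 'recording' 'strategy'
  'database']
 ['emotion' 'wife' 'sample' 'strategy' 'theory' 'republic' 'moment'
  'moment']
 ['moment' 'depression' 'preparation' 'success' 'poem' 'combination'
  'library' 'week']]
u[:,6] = ['death', 'strategy', 'moment', 'library']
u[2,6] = 'moment'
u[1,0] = 'studio'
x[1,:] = ['cousin', 'maintenance', 'highway']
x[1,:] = ['cousin', 'maintenance', 'highway']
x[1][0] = 'cousin'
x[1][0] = 'cousin'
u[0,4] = 'restaurant'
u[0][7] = 'technology'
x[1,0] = 'cousin'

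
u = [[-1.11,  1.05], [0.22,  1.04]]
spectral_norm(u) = 1.67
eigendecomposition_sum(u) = [[-1.16,0.54], [0.11,-0.05]] + [[0.05,  0.51], [0.11,  1.09]]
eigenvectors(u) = [[-1.00, -0.42], [0.10, -0.91]]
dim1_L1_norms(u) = [2.16, 1.26]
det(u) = -1.39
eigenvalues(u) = [-1.21, 1.14]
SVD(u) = [[0.89, 0.46], [0.46, -0.89]] @ diag([1.665012434821836, 0.8320658579034842]) @ [[-0.53, 0.85],[-0.85, -0.53]]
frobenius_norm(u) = 1.86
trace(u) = -0.07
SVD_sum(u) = [[-0.79, 1.25], [-0.41, 0.65]] + [[-0.32, -0.2],[0.63, 0.39]]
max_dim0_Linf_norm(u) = 1.11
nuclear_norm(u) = 2.50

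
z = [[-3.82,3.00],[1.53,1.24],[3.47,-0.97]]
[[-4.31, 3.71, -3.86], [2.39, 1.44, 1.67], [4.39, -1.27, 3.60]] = z@[[1.34, -0.03, 1.05], [0.27, 1.20, 0.05]]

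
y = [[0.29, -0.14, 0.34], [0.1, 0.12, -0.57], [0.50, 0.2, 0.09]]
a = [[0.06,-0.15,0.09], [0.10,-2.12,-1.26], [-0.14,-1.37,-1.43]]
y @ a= [[-0.04, -0.21, -0.28], [0.10, 0.51, 0.67], [0.04, -0.62, -0.34]]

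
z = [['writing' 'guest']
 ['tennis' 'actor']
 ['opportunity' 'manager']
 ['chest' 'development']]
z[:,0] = ['writing', 'tennis', 'opportunity', 'chest']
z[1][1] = 'actor'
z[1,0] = 'tennis'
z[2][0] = 'opportunity'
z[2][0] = 'opportunity'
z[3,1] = 'development'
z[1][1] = 'actor'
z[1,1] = 'actor'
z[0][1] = 'guest'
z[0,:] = ['writing', 'guest']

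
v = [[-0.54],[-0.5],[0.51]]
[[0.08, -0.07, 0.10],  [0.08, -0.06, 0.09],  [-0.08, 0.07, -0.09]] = v @ [[-0.15, 0.13, -0.18]]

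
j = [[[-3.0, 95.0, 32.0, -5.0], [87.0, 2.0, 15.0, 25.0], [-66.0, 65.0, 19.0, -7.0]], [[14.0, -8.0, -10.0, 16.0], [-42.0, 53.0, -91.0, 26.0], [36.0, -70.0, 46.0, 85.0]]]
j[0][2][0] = -66.0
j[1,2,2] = 46.0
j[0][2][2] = 19.0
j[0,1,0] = 87.0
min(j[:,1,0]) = -42.0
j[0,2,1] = 65.0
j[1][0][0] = 14.0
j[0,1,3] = 25.0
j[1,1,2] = -91.0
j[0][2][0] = -66.0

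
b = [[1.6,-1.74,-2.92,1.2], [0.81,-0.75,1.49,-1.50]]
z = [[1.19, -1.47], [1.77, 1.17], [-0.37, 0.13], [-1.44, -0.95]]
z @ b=[[0.71, -0.97, -5.67, 3.63], [3.78, -3.96, -3.43, 0.37], [-0.49, 0.55, 1.27, -0.64], [-3.07, 3.22, 2.79, -0.30]]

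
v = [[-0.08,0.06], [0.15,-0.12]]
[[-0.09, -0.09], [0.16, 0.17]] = v @ [[0.88, 0.36], [-0.27, -0.96]]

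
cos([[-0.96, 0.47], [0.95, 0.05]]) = [[0.40, 0.18],[0.37, 0.8]]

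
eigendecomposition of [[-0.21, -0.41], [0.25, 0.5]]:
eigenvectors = [[-0.9, 0.63],  [0.44, -0.78]]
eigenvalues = [-0.01, 0.3]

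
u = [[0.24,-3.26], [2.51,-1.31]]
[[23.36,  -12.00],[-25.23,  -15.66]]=u @ [[-14.34, -4.49], [-8.22, 3.35]]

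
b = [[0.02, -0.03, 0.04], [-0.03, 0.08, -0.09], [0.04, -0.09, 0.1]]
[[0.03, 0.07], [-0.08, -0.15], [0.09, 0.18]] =b@[[0.46, 0.73], [-0.8, -1.15], [-0.03, 0.45]]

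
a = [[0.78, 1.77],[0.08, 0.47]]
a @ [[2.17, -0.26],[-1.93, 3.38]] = [[-1.72, 5.78], [-0.73, 1.57]]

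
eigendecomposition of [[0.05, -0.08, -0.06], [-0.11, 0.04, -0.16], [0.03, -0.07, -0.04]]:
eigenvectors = [[-0.41, 0.7, 0.49], [0.84, 0.60, 0.75], [-0.35, -0.39, 0.44]]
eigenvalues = [0.16, 0.01, -0.13]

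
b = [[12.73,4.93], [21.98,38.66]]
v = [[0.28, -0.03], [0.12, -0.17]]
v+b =[[13.01, 4.9], [22.1, 38.49]]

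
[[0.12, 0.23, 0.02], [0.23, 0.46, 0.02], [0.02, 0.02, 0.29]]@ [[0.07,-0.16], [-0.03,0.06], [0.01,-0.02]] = [[0.0, -0.01], [0.0, -0.01], [0.00, -0.01]]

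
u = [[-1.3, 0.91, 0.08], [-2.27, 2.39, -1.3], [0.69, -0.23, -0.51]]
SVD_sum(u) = [[-1.02,  0.98,  -0.42], [-2.44,  2.35,  -1.00], [0.33,  -0.32,  0.14]] + [[-0.28, -0.07, 0.50], [0.16, 0.04, -0.3], [0.36, 0.09, -0.65]] + [[-0.00, -0.00, -0.00], [0.00, 0.00, 0.00], [-0.0, -0.0, -0.00]]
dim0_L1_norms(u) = [4.26, 3.53, 1.89]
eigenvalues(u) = [1.72, -1.13, -0.01]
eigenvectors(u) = [[0.29, 0.69, 0.54], [0.96, 0.19, 0.73], [-0.01, -0.70, 0.41]]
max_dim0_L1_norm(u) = 4.26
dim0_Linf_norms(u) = [2.27, 2.39, 1.3]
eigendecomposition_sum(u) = [[-0.63,  0.7,  -0.43], [-2.08,  2.33,  -1.43], [0.02,  -0.02,  0.01]] + [[-0.67, 0.21, 0.52], [-0.18, 0.06, 0.14], [0.67, -0.21, -0.52]] + [[-0.01, 0.00, -0.0], [-0.01, 0.00, -0.01], [-0.0, 0.00, -0.00]]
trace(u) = 0.58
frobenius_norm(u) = 3.98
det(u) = 0.01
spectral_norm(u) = 3.86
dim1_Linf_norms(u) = [1.3, 2.39, 0.69]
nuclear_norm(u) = 4.86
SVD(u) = [[-0.38, 0.58, 0.72], [-0.91, -0.34, -0.21], [0.13, -0.74, 0.66]] @ diag([3.8552415597202407, 1.0028462611054332, 0.003448592857671491]) @ [[0.69, -0.67, 0.28], [-0.48, -0.13, 0.87], [-0.54, -0.74, -0.41]]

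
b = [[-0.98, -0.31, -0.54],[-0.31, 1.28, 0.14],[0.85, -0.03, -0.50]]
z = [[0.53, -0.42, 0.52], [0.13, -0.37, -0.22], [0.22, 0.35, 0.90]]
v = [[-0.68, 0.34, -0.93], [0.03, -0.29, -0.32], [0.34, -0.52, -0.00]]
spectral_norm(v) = 1.26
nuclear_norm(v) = 1.91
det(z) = -0.00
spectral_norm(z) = 1.16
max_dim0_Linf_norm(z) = 0.9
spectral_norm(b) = 1.38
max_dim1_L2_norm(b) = 1.32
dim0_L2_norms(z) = [0.59, 0.66, 1.06]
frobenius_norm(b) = 2.02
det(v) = -0.00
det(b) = 1.22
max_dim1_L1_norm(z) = 1.47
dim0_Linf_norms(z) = [0.53, 0.42, 0.9]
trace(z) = 1.06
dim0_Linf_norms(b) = [0.98, 1.28, 0.54]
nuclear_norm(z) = 1.91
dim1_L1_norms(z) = [1.47, 0.72, 1.47]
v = b @ z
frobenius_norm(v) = 1.42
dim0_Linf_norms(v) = [0.68, 0.52, 0.93]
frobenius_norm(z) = 1.38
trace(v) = -0.97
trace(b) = -0.20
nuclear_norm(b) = 3.36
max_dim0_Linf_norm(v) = 0.93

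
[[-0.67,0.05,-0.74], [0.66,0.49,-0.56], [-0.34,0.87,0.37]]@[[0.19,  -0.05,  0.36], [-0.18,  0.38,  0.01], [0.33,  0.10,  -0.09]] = [[-0.38, -0.02, -0.17], [-0.15, 0.1, 0.29], [-0.1, 0.38, -0.15]]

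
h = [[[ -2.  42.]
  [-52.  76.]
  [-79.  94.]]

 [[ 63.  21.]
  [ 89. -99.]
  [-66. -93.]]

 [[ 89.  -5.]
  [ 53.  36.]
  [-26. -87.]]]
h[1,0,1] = 21.0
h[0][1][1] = 76.0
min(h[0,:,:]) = -79.0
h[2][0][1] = -5.0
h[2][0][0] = 89.0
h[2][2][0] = -26.0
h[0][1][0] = -52.0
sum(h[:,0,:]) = 208.0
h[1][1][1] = -99.0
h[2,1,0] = 53.0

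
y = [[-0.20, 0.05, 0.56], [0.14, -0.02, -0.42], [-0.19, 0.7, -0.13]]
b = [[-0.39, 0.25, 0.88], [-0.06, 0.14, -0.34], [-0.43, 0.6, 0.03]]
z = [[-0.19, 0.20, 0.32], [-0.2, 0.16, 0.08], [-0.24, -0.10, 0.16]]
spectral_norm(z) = 0.53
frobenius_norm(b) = 1.29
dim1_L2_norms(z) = [0.42, 0.27, 0.31]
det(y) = -0.00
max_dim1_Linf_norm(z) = 0.32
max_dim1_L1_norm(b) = 1.52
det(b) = -0.02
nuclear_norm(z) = 0.88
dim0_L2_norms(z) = [0.37, 0.27, 0.37]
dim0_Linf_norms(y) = [0.2, 0.7, 0.56]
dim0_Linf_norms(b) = [0.43, 0.6, 0.88]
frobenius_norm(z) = 0.59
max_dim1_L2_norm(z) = 0.42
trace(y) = -0.35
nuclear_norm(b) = 1.81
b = y + z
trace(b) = -0.22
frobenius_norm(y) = 1.05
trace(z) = 0.13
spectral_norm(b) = 1.10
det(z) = 0.01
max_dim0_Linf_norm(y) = 0.7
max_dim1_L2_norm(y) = 0.74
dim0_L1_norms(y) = [0.53, 0.77, 1.11]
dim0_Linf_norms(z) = [0.24, 0.2, 0.32]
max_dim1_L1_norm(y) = 1.02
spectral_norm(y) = 0.75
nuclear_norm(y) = 1.48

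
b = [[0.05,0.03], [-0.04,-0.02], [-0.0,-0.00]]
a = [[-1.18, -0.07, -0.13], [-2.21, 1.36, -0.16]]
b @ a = [[-0.13, 0.04, -0.01], [0.09, -0.02, 0.01], [0.00, 0.0, 0.0]]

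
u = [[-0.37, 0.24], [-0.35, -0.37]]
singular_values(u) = [0.53, 0.42]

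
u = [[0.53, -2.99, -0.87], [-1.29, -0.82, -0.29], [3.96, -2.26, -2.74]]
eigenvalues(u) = [(1.52+0j), (-2.28+1.02j), (-2.28-1.02j)]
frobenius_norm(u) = 6.38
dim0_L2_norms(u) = [4.2, 3.84, 2.89]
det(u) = 9.48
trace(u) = -3.03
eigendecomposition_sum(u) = [[(0.92+0j), -1.06-0.00j, (-0.12+0j)], [(-0.65+0j), (0.76+0j), (0.08-0j)], [(1.2+0j), (-1.39-0j), -0.15+0.00j]] + [[(-0.19+0.78j), -0.96-0.03j, -0.38-0.61j], [-0.32+0.60j, (-0.79-0.22j), (-0.19-0.58j)], [(1.38+0.67j), -0.44+1.80j, -1.29+0.46j]] + [[-0.19-0.78j,-0.96+0.03j,-0.38+0.61j], [-0.32-0.60j,-0.79+0.22j,(-0.19+0.58j)], [(1.38-0.67j),-0.44-1.80j,-1.29-0.46j]]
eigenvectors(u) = [[-0.56+0.00j, 0.09+0.42j, (0.09-0.42j)], [(0.4+0j), (-0.01+0.36j), -0.01-0.36j], [(-0.73+0j), (0.83+0j), (0.83-0j)]]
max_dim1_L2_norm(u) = 5.32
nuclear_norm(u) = 9.01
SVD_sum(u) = [[1.64, -1.39, -1.2],  [-0.17, 0.14, 0.12],  [3.49, -2.96, -2.56]] + [[-1.23, -1.51, 0.06], [-0.91, -1.12, 0.04], [0.54, 0.65, -0.03]] + [[0.12,-0.09,0.27], [-0.21,0.15,-0.46], [-0.07,0.05,-0.15]]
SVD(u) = [[-0.42, -0.76, -0.49], [0.04, -0.56, 0.83], [-0.9, 0.33, 0.27]] @ diag([5.804830826868763, 2.56796412303311, 0.6362384256306065]) @ [[-0.67, 0.56, 0.49],[0.63, 0.77, -0.03],[-0.39, 0.29, -0.87]]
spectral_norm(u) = 5.80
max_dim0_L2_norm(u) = 4.2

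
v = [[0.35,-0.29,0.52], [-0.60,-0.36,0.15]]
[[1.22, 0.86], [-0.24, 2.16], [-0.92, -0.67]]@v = [[-0.09, -0.66, 0.76],[-1.38, -0.71, 0.20],[0.08, 0.51, -0.58]]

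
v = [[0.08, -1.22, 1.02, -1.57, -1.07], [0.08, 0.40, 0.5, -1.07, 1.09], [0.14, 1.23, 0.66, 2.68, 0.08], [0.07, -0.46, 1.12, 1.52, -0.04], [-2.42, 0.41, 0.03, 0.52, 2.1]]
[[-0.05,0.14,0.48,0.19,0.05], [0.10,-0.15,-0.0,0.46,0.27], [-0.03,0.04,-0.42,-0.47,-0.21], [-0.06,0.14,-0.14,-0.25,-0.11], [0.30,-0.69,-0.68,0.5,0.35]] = v@[[-0.08, 0.22, 0.12, -0.1, -0.06],[0.04, -0.1, -0.06, 0.03, 0.02],[0.01, -0.0, 0.03, 0.09, 0.05],[-0.03, 0.05, -0.14, -0.21, -0.1],[0.05, -0.07, -0.14, 0.17, 0.12]]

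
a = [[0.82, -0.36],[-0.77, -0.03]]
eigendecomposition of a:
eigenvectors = [[0.82,0.31], [-0.57,0.95]]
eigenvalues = [1.07, -0.28]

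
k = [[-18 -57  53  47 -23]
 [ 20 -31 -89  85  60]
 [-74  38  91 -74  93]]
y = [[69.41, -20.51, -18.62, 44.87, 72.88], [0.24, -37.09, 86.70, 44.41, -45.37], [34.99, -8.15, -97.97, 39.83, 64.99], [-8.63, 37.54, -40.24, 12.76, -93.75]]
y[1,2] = 86.7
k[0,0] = -18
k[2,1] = 38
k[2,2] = 91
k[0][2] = 53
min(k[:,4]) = -23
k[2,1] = 38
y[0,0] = 69.41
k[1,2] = -89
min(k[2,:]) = -74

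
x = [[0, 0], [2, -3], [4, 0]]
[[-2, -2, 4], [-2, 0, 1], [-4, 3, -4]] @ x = [[12, 6], [4, 0], [-10, -9]]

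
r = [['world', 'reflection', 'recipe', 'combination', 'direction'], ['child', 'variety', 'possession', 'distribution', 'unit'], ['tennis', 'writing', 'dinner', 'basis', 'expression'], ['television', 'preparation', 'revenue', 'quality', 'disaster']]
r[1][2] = 'possession'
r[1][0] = 'child'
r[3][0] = 'television'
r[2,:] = ['tennis', 'writing', 'dinner', 'basis', 'expression']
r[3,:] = ['television', 'preparation', 'revenue', 'quality', 'disaster']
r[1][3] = 'distribution'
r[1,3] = 'distribution'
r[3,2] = 'revenue'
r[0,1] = 'reflection'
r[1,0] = 'child'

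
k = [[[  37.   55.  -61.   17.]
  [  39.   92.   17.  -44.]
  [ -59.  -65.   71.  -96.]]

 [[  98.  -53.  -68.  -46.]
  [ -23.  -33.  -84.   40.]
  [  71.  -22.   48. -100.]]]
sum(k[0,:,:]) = 3.0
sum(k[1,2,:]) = -3.0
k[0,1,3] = -44.0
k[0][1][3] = -44.0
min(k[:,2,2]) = 48.0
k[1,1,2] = -84.0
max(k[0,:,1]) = 92.0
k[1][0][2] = -68.0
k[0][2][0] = -59.0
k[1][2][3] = -100.0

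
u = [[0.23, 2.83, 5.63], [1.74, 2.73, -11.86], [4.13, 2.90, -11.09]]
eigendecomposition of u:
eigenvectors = [[-0.46+0.00j, (0.76+0j), 0.76-0.00j], [(0.6+0j), -0.11+0.59j, -0.11-0.59j], [0.65+0.00j, 0.24+0.08j, (0.24-0.08j)]]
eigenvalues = [(-11.34+0j), (1.6+2.8j), (1.6-2.8j)]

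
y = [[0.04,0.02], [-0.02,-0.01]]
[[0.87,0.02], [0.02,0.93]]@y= [[0.03, 0.02], [-0.02, -0.01]]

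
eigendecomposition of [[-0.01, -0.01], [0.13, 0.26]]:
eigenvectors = [[-0.9, 0.04],  [0.44, -1.00]]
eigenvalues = [-0.01, 0.26]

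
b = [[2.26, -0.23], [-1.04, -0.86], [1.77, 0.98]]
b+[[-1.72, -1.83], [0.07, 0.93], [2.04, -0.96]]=[[0.54, -2.06], [-0.97, 0.07], [3.81, 0.02]]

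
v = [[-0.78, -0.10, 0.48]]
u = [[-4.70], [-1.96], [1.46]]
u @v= [[3.67,0.47,-2.26], [1.53,0.20,-0.94], [-1.14,-0.15,0.7]]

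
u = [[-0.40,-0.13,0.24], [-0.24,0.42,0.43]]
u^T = [[-0.4,-0.24],  [-0.13,0.42],  [0.24,0.43]]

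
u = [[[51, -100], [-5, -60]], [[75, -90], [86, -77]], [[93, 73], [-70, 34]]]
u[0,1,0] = -5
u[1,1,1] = -77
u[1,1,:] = [86, -77]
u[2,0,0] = 93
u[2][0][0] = 93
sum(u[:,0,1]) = -117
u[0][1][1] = -60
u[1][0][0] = 75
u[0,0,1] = -100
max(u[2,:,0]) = 93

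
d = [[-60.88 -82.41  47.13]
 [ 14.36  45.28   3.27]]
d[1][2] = 3.27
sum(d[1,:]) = 62.910000000000004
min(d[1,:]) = 3.27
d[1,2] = 3.27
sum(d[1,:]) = 62.910000000000004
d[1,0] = 14.36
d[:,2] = [47.13, 3.27]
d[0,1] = -82.41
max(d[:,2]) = 47.13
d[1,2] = 3.27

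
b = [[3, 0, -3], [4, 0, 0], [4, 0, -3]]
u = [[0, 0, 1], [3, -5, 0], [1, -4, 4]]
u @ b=[[4, 0, -3], [-11, 0, -9], [3, 0, -15]]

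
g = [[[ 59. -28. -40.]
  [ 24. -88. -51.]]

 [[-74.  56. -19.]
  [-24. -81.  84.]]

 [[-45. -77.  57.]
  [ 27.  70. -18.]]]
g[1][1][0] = -24.0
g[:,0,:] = [[59.0, -28.0, -40.0], [-74.0, 56.0, -19.0], [-45.0, -77.0, 57.0]]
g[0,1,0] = 24.0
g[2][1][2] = -18.0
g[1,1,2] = 84.0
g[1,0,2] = -19.0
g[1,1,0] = -24.0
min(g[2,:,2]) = -18.0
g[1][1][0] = -24.0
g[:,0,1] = [-28.0, 56.0, -77.0]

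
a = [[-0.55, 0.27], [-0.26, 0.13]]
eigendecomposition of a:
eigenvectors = [[-0.90, -0.44], [-0.43, -0.9]]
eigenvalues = [-0.42, 0.0]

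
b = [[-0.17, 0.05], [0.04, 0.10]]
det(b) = -0.02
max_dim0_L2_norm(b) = 0.17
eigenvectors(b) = [[-0.99,-0.18], [0.14,-0.98]]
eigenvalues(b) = [-0.18, 0.11]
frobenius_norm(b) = 0.21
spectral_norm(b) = 0.18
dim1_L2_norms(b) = [0.18, 0.11]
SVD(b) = [[-1.0, 0.09], [0.09, 1.0]] @ diag([0.17765783376690447, 0.10694715564824968]) @ [[0.97, -0.23], [0.23, 0.97]]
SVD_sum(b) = [[-0.17, 0.04], [0.02, -0.0]] + [[0.0, 0.01],[0.02, 0.1]]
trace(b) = -0.07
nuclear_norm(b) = 0.28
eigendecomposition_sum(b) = [[-0.17, 0.03], [0.02, -0.00]] + [[0.00, 0.02], [0.02, 0.1]]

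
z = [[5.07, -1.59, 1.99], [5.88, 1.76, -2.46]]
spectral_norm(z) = 7.80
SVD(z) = [[-0.61, -0.79], [-0.79, 0.61]] @ diag([7.798409522805534, 3.886065994629525]) @ [[-0.99, -0.05, 0.09], [-0.11, 0.60, -0.79]]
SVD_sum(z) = [[4.74, 0.26, -0.45], [6.13, 0.33, -0.58]] + [[0.33, -1.85, 2.44], [-0.25, 1.43, -1.88]]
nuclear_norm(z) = 11.68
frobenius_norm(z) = 8.71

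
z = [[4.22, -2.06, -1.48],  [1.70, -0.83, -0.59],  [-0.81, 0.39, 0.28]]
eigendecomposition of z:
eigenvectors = [[(-0.91+0j), (-0.29-0.2j), (-0.29+0.2j)], [-0.37+0.00j, -0.71+0.00j, -0.71-0.00j], [0.18+0.00j, (0.17-0.58j), (0.17+0.58j)]]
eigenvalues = [(3.68+0j), (-0+0.01j), (-0-0.01j)]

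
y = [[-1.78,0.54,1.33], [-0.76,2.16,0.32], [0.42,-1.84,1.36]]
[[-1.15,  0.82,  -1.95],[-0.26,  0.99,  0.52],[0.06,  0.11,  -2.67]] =y@[[0.68, 0.11, 0.26], [0.12, 0.41, 0.53], [0.00, 0.60, -1.33]]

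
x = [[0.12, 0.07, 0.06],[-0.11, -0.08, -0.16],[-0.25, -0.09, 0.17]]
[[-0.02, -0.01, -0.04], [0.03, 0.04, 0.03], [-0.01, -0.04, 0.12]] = x @ [[-0.07, 0.02, -0.48], [0.01, -0.03, 0.18], [-0.16, -0.23, 0.08]]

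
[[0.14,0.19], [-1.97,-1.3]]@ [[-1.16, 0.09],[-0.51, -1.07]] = [[-0.26, -0.19], [2.95, 1.21]]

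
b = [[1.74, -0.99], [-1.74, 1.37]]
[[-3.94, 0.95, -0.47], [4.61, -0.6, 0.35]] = b@[[-1.25, 1.07, -0.46], [1.78, 0.92, -0.33]]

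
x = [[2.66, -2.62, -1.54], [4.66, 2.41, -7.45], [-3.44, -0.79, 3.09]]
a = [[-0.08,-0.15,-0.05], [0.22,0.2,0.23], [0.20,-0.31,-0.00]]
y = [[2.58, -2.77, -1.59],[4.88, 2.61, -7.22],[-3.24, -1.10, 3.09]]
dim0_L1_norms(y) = [10.7, 6.48, 11.9]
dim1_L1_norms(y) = [6.94, 14.71, 7.43]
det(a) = -0.01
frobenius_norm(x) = 11.02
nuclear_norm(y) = 14.69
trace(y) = 8.28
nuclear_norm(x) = 14.79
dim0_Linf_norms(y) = [4.88, 2.77, 7.22]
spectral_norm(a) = 0.43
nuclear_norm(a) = 0.83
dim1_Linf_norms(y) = [2.77, 7.22, 3.24]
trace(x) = 8.16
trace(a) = 0.12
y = x + a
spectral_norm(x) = 10.41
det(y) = -27.62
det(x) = -32.36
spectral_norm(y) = 10.37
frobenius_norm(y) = 10.99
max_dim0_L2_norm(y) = 8.01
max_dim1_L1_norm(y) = 14.71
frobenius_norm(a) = 0.56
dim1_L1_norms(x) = [6.82, 14.52, 7.32]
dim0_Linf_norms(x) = [4.66, 2.62, 7.45]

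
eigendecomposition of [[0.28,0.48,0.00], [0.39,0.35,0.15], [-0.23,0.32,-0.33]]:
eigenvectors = [[0.71, 0.17, -0.59], [0.7, -0.26, 0.34], [0.06, 0.95, 0.74]]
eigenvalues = [0.76, -0.46, 0.0]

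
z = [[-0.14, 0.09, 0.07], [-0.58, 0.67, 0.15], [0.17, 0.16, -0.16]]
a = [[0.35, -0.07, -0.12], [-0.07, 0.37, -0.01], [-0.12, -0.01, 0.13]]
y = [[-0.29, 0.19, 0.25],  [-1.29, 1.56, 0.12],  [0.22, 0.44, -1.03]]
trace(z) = 0.37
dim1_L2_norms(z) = [0.18, 0.9, 0.28]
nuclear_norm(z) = 1.21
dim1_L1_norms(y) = [0.73, 2.97, 1.69]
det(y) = 0.01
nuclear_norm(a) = 0.85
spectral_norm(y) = 2.06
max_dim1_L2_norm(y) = 2.03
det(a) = 0.01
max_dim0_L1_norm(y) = 2.19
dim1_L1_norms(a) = [0.54, 0.45, 0.26]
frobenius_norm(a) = 0.56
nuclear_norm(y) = 3.22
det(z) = -0.00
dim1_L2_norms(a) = [0.38, 0.38, 0.18]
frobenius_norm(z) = 0.96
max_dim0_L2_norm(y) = 1.63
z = y @ a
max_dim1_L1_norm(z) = 1.4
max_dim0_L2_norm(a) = 0.38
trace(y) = 0.24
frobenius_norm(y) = 2.37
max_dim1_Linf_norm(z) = 0.67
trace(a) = 0.85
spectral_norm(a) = 0.45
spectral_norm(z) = 0.91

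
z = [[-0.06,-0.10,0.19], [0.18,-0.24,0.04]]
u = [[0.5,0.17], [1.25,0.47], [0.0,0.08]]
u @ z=[[0.0, -0.09, 0.10], [0.01, -0.24, 0.26], [0.01, -0.02, 0.00]]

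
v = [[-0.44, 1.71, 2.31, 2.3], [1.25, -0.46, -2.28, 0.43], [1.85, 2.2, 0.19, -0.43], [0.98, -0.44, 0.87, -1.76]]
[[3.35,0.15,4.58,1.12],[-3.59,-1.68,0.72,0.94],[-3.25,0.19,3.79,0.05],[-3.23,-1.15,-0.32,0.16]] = v @[[-2.50,  -1.46,  1.54,  0.93], [0.68,  1.22,  0.61,  -0.64], [0.13,  -0.44,  0.63,  0.37], [0.34,  -0.68,  1.20,  0.77]]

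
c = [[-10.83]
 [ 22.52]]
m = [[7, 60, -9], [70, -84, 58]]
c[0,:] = [-10.83]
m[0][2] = -9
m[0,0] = 7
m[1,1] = -84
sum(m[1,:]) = 44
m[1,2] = 58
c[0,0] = -10.83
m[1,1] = -84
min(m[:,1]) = -84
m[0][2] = -9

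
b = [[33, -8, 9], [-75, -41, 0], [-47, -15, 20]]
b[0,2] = 9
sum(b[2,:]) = -42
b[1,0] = -75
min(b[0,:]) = -8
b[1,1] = -41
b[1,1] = -41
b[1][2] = 0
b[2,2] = 20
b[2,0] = -47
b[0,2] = 9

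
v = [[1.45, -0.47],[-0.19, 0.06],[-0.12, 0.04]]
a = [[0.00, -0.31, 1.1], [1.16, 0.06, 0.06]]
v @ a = [[-0.55,-0.48,1.57], [0.07,0.06,-0.21], [0.05,0.04,-0.13]]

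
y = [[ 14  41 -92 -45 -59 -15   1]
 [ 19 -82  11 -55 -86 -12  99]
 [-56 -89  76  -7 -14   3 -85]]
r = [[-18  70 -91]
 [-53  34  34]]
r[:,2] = [-91, 34]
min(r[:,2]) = -91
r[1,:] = [-53, 34, 34]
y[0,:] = [14, 41, -92, -45, -59, -15, 1]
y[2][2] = 76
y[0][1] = 41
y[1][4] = -86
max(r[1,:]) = 34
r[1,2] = 34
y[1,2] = 11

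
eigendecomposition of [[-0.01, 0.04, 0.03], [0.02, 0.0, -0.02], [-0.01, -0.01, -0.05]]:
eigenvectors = [[(0.67+0j),(0.82+0j),(0.82-0j)], [(0.71+0j),(-0.49+0.01j),(-0.49-0.01j)], [(-0.19+0j),(-0.22+0.2j),-0.22-0.20j]]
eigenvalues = [(0.02+0j), (-0.04+0.01j), (-0.04-0.01j)]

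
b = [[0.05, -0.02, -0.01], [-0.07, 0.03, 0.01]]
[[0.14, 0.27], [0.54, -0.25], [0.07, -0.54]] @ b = [[-0.01,  0.01,  0.0], [0.04,  -0.02,  -0.01], [0.04,  -0.02,  -0.01]]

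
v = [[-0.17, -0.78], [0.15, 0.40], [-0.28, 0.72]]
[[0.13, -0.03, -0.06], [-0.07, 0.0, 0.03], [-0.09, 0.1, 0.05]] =v @ [[-0.07, -0.16, 0.01], [-0.15, 0.07, 0.07]]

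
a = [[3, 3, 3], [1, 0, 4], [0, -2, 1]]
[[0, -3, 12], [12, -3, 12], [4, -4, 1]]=a @ [[-4, -3, 0], [0, 2, 1], [4, 0, 3]]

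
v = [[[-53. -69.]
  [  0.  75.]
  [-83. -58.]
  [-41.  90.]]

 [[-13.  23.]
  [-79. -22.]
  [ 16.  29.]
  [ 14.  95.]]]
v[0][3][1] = 90.0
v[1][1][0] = -79.0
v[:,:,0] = [[-53.0, 0.0, -83.0, -41.0], [-13.0, -79.0, 16.0, 14.0]]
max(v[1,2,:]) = 29.0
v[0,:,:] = [[-53.0, -69.0], [0.0, 75.0], [-83.0, -58.0], [-41.0, 90.0]]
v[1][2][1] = 29.0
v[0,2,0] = -83.0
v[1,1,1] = -22.0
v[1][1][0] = -79.0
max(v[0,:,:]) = 90.0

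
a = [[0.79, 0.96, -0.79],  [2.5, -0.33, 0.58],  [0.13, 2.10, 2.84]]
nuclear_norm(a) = 7.53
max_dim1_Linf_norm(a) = 2.84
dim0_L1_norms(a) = [3.42, 3.39, 4.21]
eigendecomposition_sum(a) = [[(-0.54-0j), 0.57-0.00j, -0.16+0.00j],[(1.08+0j), (-1.15+0j), (0.33-0j)],[-0.47-0.00j, (0.5-0j), -0.14+0.00j]] + [[0.66+1.27j,(0.19+1.01j),(-0.31+0.87j)], [(0.71+0.38j),(0.41+0.41j),0.13+0.50j], [(0.3-2.88j),(0.8-1.92j),(1.49-1.11j)]] + [[0.66-1.27j, 0.19-1.01j, (-0.31-0.87j)],[0.71-0.38j, 0.41-0.41j, 0.13-0.50j],[(0.3+2.88j), 0.80+1.92j, 1.49+1.11j]]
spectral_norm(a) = 3.57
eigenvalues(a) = [(-1.83+0j), (2.56+0.58j), (2.56-0.58j)]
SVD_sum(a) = [[0.01, 0.02, 0.03], [0.14, 0.42, 0.60], [0.64, 1.95, 2.83]] + [[0.64, -0.13, -0.06], [2.40, -0.47, -0.22], [-0.52, 0.1, 0.05]] + [[0.14, 1.06, -0.77], [-0.04, -0.28, 0.2], [0.01, 0.05, -0.03]]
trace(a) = 3.30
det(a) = -12.63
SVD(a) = [[-0.01, 0.25, 0.97], [-0.21, 0.95, -0.25], [-0.98, -0.20, 0.04]] @ diag([3.572636739620747, 2.596234290005066, 1.3614089165691305]) @ [[-0.18, -0.56, -0.81], [0.98, -0.19, -0.09], [0.1, 0.81, -0.58]]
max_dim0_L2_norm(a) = 3.0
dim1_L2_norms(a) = [1.47, 2.59, 3.53]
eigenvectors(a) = [[0.42+0.00j,  (-0.36+0.24j),  -0.36-0.24j], [-0.83+0.00j,  (-0.09+0.22j),  (-0.09-0.22j)], [(0.36+0j),  (0.87+0j),  (0.87-0j)]]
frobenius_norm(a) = 4.62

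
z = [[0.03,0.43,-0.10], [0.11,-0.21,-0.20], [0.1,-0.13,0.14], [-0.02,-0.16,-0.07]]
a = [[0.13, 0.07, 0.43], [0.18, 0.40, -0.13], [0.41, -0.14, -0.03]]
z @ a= [[0.04, 0.19, -0.04], [-0.11, -0.05, 0.08], [0.05, -0.06, 0.06], [-0.06, -0.06, 0.01]]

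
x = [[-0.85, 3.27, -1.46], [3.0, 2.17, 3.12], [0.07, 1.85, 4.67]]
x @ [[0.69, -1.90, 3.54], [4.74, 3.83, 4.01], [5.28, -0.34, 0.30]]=[[7.2, 14.64, 9.67],  [28.83, 1.55, 20.26],  [33.47, 5.36, 9.07]]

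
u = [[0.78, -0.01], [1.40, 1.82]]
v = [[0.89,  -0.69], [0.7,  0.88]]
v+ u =[[1.67, -0.70], [2.10, 2.70]]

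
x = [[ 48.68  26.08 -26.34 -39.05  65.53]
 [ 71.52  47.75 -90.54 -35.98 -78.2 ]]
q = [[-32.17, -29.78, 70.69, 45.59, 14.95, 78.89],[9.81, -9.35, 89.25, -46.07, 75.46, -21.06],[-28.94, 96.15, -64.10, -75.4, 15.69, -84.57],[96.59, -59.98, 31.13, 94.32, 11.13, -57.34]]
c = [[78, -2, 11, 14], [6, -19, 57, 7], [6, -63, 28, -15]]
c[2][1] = -63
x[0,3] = -39.05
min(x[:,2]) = -90.54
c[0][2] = 11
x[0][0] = 48.68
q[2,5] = -84.57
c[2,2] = 28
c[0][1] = -2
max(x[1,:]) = 71.52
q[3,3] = 94.32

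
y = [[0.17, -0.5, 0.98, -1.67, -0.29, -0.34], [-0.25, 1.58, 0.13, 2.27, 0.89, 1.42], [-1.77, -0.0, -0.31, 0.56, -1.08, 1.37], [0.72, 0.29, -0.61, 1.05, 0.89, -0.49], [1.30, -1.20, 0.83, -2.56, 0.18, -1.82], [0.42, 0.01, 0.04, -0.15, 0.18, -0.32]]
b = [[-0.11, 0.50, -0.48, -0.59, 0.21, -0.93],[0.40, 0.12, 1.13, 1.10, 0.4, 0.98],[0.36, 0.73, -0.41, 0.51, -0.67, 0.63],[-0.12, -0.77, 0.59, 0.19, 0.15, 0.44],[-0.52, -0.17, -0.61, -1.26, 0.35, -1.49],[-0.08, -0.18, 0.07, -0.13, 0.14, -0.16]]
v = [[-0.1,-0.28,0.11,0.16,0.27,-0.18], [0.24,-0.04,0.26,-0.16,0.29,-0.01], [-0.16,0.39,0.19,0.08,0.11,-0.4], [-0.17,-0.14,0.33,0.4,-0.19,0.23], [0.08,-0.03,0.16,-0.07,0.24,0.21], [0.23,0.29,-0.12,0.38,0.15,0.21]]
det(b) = -0.00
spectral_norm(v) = 0.69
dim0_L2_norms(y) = [2.37, 2.07, 1.46, 3.99, 1.7, 2.77]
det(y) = 0.00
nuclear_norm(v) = 3.04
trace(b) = -0.02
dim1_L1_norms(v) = [1.1, 1.0, 1.33, 1.46, 0.79, 1.38]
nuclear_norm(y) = 9.74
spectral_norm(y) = 5.34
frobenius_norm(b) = 3.66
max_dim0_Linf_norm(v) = 0.4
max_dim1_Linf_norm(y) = 2.56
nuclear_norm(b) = 5.69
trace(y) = 2.35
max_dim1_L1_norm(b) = 4.4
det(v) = -0.01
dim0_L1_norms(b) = [1.59, 2.47, 3.29, 3.78, 1.92, 4.63]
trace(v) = 0.90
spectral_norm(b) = 3.17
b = y @ v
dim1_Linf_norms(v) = [0.28, 0.29, 0.4, 0.4, 0.24, 0.38]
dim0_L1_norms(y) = [4.63, 3.58, 2.9, 8.26, 3.51, 5.76]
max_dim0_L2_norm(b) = 2.16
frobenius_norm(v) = 1.33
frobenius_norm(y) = 6.21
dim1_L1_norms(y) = [3.95, 6.54, 5.09, 4.05, 7.89, 1.12]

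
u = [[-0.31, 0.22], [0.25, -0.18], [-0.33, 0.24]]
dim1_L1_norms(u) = [0.53, 0.43, 0.57]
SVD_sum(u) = [[-0.31, 0.22], [0.25, -0.18], [-0.33, 0.24]] + [[-0.0,-0.00], [-0.0,-0.0], [0.00,0.0]]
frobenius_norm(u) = 0.64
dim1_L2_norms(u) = [0.38, 0.31, 0.41]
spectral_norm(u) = 0.64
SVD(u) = [[-0.60, -0.75],[0.48, -0.05],[-0.64, 0.66]] @ diag([0.6370946191960163, 0.0032320568501989807]) @ [[0.81, -0.58], [0.58, 0.81]]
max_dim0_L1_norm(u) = 0.89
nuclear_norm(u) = 0.64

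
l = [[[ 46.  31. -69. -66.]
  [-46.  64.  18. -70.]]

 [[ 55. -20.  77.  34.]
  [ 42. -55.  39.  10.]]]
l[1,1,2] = 39.0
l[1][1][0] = 42.0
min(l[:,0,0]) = 46.0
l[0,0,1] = 31.0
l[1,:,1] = [-20.0, -55.0]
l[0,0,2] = -69.0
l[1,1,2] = 39.0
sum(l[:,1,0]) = -4.0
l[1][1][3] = 10.0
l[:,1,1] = [64.0, -55.0]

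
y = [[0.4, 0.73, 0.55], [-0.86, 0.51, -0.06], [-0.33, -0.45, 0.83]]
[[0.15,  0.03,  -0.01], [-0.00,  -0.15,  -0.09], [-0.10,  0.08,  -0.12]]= y @ [[0.09, 0.11, 0.11], [0.15, -0.09, -0.0], [0.00, 0.09, -0.1]]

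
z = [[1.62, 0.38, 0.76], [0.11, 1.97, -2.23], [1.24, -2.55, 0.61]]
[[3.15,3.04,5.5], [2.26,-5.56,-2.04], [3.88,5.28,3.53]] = z @ [[2.7, 1.34, 2.74], [-0.53, -1.02, 0.25], [-1.35, 1.66, 1.27]]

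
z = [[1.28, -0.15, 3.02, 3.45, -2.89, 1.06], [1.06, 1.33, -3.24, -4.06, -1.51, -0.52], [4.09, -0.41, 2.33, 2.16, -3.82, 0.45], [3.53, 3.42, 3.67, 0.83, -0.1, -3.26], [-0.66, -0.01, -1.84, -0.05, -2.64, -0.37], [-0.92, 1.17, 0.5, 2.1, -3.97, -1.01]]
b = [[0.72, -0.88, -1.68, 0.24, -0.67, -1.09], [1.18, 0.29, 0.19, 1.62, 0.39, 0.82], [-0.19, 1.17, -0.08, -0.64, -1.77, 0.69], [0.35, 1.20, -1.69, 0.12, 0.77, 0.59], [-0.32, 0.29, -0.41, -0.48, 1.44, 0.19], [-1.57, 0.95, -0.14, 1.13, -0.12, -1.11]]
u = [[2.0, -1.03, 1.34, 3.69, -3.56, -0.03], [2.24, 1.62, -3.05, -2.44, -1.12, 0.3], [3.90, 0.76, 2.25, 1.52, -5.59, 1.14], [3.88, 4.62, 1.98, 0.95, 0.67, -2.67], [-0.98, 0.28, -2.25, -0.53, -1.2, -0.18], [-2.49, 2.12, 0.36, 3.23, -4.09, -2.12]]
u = z + b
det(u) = -147.32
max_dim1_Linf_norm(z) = 4.09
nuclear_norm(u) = 29.75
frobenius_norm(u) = 14.57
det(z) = -161.11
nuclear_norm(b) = 12.24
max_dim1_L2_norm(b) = 2.43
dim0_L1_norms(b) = [4.33, 4.78, 4.19, 4.23, 5.16, 4.49]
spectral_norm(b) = 2.75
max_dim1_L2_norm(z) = 7.0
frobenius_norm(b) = 5.49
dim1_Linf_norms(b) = [1.68, 1.62, 1.77, 1.69, 1.44, 1.57]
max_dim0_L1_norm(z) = 14.93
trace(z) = 2.12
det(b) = 0.32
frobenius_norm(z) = 13.78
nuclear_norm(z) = 27.06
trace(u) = 3.50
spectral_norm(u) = 10.11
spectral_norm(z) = 10.00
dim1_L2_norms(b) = [2.41, 2.23, 2.33, 2.32, 1.64, 2.43]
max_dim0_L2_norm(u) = 7.99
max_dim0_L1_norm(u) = 16.23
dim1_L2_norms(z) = [5.67, 5.69, 6.46, 7.0, 3.31, 4.86]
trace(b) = 1.38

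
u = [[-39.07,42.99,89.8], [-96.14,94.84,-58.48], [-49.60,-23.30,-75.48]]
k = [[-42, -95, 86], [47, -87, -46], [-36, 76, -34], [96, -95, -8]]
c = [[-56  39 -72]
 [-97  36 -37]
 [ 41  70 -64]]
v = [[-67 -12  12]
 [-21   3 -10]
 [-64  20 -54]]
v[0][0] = -67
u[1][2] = -58.48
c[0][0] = -56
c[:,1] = [39, 36, 70]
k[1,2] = -46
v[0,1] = -12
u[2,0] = -49.6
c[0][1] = 39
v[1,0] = -21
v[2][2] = -54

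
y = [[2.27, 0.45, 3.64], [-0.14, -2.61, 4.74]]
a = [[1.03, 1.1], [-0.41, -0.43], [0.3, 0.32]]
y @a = [[3.25, 3.47], [2.35, 2.49]]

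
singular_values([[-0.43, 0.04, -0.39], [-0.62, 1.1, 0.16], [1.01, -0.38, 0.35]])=[1.61, 0.79, 0.13]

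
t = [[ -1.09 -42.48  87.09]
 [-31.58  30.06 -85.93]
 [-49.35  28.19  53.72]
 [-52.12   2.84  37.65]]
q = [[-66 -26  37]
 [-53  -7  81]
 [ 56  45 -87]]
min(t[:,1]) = -42.48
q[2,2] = -87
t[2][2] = 53.72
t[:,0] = [-1.09, -31.58, -49.35, -52.12]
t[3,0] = -52.12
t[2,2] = 53.72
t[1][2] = -85.93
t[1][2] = -85.93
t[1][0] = -31.58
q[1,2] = 81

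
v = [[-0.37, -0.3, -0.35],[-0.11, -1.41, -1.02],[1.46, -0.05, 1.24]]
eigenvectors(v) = [[0.15, 0.64, 0.26], [0.38, 0.48, 0.96], [-0.91, -0.6, -0.13]]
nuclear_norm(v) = 3.77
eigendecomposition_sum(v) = [[-0.2, 0.03, -0.19], [-0.5, 0.07, -0.47], [1.22, -0.17, 1.15]] + [[-0.35, 0.09, -0.02], [-0.26, 0.07, -0.01], [0.33, -0.09, 0.02]] + [[0.18,-0.42,-0.14], [0.65,-1.55,-0.53], [-0.09,0.21,0.07]]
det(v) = 0.35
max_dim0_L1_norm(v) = 2.61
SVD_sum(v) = [[-0.33, -0.23, -0.42], [-0.76, -0.54, -0.99], [0.95, 0.67, 1.24]] + [[0.02, -0.02, -0.0], [0.64, -0.88, -0.02], [0.52, -0.71, -0.01]] + [[-0.06, -0.05, 0.07], [0.01, 0.01, -0.01], [-0.01, -0.01, 0.01]]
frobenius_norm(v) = 2.66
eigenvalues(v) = [1.02, -0.26, -1.3]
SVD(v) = [[-0.26, -0.02, 0.97], [-0.6, -0.78, -0.18], [0.75, -0.63, 0.19]] @ diag([2.254667784073732, 1.4021316202260128, 0.11045407653147546]) @ [[0.56, 0.40, 0.73],  [-0.59, 0.81, 0.01],  [-0.58, -0.44, 0.69]]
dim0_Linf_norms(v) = [1.46, 1.41, 1.24]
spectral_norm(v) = 2.25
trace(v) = -0.54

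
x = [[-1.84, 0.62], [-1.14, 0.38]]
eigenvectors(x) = [[-0.85, -0.32], [-0.53, -0.95]]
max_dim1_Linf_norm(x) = 1.84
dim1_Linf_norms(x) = [1.84, 1.14]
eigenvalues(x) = [-1.45, -0.01]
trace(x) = -1.46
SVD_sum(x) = [[-1.84, 0.62], [-1.14, 0.38]] + [[0.00,0.00], [-0.0,-0.0]]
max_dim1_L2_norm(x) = 1.94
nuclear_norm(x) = 2.29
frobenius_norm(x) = 2.28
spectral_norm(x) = 2.28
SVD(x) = [[-0.85, -0.53], [-0.53, 0.85]] @ diag([2.2834160641699057, 0.0033283465590238912]) @ [[0.95, -0.32],[-0.32, -0.95]]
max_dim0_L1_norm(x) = 2.98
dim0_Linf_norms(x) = [1.84, 0.62]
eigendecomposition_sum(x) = [[-1.84,0.62], [-1.14,0.39]] + [[0.00, -0.00], [0.0, -0.01]]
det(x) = 0.01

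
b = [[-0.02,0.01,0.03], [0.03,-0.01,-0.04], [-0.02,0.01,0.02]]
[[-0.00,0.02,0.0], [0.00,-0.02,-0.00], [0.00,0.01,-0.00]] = b @ [[-0.33, -0.25, -0.10],[0.02, 0.09, -0.39],[-0.27, 0.33, 0.09]]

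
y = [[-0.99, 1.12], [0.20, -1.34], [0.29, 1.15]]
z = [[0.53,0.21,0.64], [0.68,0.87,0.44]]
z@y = [[-0.3, 1.05], [-0.37, 0.1]]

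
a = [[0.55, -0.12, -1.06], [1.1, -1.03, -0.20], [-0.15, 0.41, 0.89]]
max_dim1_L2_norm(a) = 1.52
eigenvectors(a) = [[0.07+0.00j, -0.81+0.00j, -0.81-0.00j], [-0.98+0.00j, -0.51+0.06j, (-0.51-0.06j)], [(0.21+0j), (0.2+0.21j), (0.2-0.21j)]]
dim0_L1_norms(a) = [1.8, 1.56, 2.15]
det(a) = -0.66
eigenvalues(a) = [(-1.06+0j), (0.74+0.28j), (0.74-0.28j)]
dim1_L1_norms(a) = [1.73, 2.33, 1.45]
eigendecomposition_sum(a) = [[(-0.05+0j), 0.06-0.00j, -0.02+0.00j], [(0.68-0j), (-0.96+0j), (0.27-0j)], [-0.15+0.00j, 0.21-0.00j, (-0.06+0j)]] + [[(0.3+0.28j), (-0.09+0.3j), -0.52+1.33j], [0.21+0.15j, (-0.04+0.2j), -0.24+0.89j], [-0.00-0.15j, 0.10-0.05j, 0.47-0.19j]] + [[0.30-0.28j,-0.09-0.30j,-0.52-1.33j], [0.21-0.15j,-0.04-0.20j,(-0.24-0.89j)], [-0.00+0.15j,(0.1+0.05j),0.47+0.19j]]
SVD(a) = [[-0.55, 0.55, 0.63], [-0.71, -0.71, 0.00], [0.45, -0.44, 0.78]] @ diag([1.8770860383735213, 1.0479749457539305, 0.33525589870313444]) @ [[-0.61,0.52,0.6], [-0.39,0.46,-0.80], [0.69,0.72,0.08]]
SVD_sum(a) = [[0.63, -0.54, -0.62], [0.81, -0.69, -0.79], [-0.51, 0.44, 0.50]] + [[-0.22, 0.26, -0.46], [0.29, -0.34, 0.59], [0.18, -0.21, 0.37]] + [[0.15, 0.15, 0.02], [0.0, 0.0, 0.00], [0.18, 0.19, 0.02]]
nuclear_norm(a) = 3.26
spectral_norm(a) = 1.88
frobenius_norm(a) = 2.18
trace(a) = 0.41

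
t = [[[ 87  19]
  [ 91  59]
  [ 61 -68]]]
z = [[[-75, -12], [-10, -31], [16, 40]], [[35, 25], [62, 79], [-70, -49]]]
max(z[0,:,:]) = 40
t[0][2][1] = -68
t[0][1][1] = 59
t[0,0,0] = 87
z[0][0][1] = -12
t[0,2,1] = -68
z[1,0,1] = 25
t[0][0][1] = 19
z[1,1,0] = 62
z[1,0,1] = 25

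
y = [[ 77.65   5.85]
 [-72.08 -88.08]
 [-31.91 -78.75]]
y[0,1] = 5.85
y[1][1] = -88.08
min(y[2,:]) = -78.75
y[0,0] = 77.65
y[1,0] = -72.08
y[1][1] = -88.08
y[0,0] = 77.65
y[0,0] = 77.65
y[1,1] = -88.08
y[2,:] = [-31.91, -78.75]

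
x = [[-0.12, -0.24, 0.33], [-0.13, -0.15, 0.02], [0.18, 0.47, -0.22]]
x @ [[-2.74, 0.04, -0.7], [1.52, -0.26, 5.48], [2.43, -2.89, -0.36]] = [[0.77, -0.9, -1.35],[0.18, -0.02, -0.74],[-0.31, 0.52, 2.53]]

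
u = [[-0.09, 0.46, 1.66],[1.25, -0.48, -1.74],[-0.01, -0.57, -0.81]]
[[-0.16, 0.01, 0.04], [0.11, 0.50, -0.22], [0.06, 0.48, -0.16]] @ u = [[0.03, -0.10, -0.32], [0.62, -0.06, -0.51], [0.60, -0.11, -0.61]]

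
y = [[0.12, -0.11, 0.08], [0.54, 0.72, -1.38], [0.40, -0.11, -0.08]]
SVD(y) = [[0.04,0.39,-0.92], [-0.99,-0.07,-0.08], [-0.09,0.92,0.38]] @ diag([1.6563529673276849, 0.4269382506128274, 0.004310195869362004]) @ [[-0.34, -0.43, 0.84], [0.88, -0.46, 0.13], [0.33, 0.78, 0.53]]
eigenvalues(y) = [-0.08, -0.04, 0.88]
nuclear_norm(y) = 2.09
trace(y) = 0.76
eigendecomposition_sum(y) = [[0.34, 0.02, -0.20], [1.25, 0.07, -0.72], [0.86, 0.05, -0.5]] + [[-0.23,-0.02,0.12],  [-0.68,-0.05,0.34],  [-0.47,-0.03,0.24]] + [[0.01,-0.11,0.16], [-0.03,0.7,-1.00], [0.01,-0.13,0.18]]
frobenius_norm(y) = 1.71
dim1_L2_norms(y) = [0.18, 1.65, 0.42]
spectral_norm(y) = 1.66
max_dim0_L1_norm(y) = 1.54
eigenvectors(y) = [[0.22,0.27,0.16], [0.8,0.79,-0.97], [0.55,0.54,0.18]]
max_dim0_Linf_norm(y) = 1.38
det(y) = 0.00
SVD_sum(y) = [[-0.03, -0.03, 0.06], [0.57, 0.71, -1.38], [0.05, 0.07, -0.13]] + [[0.15, -0.08, 0.02], [-0.03, 0.01, -0.00], [0.35, -0.18, 0.05]] + [[-0.00, -0.0, -0.0], [-0.0, -0.00, -0.0], [0.00, 0.00, 0.00]]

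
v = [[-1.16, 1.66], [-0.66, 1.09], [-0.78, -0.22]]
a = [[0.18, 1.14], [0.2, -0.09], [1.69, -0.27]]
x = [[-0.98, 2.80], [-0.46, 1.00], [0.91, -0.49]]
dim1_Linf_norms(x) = [2.8, 1.0, 0.91]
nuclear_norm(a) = 2.88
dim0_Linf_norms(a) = [1.69, 1.14]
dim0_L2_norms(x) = [1.41, 3.01]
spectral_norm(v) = 2.41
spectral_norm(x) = 3.26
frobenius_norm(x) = 3.33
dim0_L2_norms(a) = [1.71, 1.17]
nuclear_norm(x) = 3.93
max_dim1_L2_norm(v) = 2.03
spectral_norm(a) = 1.72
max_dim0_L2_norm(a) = 1.71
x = a + v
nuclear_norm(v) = 3.18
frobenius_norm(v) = 2.53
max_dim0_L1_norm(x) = 4.29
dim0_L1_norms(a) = [2.07, 1.5]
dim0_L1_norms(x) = [2.35, 4.29]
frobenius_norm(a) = 2.08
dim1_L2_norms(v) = [2.03, 1.27, 0.81]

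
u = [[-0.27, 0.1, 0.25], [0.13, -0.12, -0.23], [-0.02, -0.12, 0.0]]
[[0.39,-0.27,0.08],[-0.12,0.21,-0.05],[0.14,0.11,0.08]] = u @ [[-1.75, 0.55, -0.02], [-0.91, -1.04, -0.7], [0.02, -0.08, 0.58]]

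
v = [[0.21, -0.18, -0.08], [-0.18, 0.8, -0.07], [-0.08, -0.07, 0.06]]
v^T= [[0.21, -0.18, -0.08], [-0.18, 0.80, -0.07], [-0.08, -0.07, 0.06]]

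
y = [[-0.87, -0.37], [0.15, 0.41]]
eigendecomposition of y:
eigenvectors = [[-0.99,0.29], [0.12,-0.96]]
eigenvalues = [-0.83, 0.37]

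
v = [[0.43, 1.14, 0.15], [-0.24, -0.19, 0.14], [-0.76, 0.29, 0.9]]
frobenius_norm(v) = 1.76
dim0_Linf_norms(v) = [0.76, 1.14, 0.9]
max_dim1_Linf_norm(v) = 1.14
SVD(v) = [[0.8, 0.56, 0.21], [-0.06, -0.27, 0.96], [0.60, -0.78, -0.18]] @ diag([1.2777045874648696, 1.2080850720866456, 0.0012024028580414597]) @ [[-0.08, 0.86, 0.51], [0.75, 0.39, -0.54], [-0.66, 0.34, -0.67]]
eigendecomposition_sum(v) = [[0.22+0.57j, (0.57+0.43j), 0.07-0.35j], [(-0.12+0.03j), -0.10+0.11j, (0.07+0.02j)], [-0.38+0.83j, (0.15+1.06j), (0.45-0.29j)]] + [[(0.22-0.57j),(0.57-0.43j),(0.07+0.35j)], [-0.12-0.03j,(-0.1-0.11j),(0.07-0.02j)], [-0.38-0.83j,(0.15-1.06j),0.45+0.29j]] + [[(-0-0j), (-0.01+0j), 0.00+0.00j], [0.00+0.00j, 0.00-0.00j, (-0-0j)], [(-0-0j), -0.01+0.00j, 0.00+0.00j]]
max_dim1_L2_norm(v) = 1.23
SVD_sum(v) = [[-0.08, 0.87, 0.52], [0.01, -0.06, -0.04], [-0.06, 0.66, 0.39]] + [[0.51, 0.27, -0.37], [-0.24, -0.13, 0.18], [-0.7, -0.37, 0.51]] + [[-0.0,0.0,-0.0],  [-0.00,0.0,-0.0],  [0.0,-0.00,0.00]]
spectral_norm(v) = 1.28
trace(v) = 1.14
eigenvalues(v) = [(0.57+0.39j), (0.57-0.39j), 0j]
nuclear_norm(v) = 2.49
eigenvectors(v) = [[(-0.39+0.39j), (-0.39-0.39j), (0.66+0j)], [(-0.07-0.09j), -0.07+0.09j, -0.34+0.00j], [-0.83+0.00j, (-0.83-0j), 0.67+0.00j]]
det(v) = 0.00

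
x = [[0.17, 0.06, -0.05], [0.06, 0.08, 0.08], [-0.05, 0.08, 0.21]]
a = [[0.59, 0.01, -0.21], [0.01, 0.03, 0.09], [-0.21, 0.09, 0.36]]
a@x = [[0.11, 0.02, -0.07], [-0.00, 0.01, 0.02], [-0.05, 0.02, 0.09]]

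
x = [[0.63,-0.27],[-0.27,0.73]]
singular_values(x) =[0.95, 0.41]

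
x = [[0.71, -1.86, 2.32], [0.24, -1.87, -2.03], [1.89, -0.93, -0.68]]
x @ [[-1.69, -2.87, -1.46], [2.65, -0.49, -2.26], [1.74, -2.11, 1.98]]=[[-2.09, -6.02, 7.76],[-8.89, 4.51, -0.14],[-6.84, -3.53, -2.0]]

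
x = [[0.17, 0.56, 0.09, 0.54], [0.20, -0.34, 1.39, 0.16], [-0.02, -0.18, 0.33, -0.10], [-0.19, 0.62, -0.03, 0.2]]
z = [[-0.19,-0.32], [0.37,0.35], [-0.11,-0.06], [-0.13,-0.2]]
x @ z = [[0.09, 0.03], [-0.34, -0.30], [-0.09, -0.06], [0.24, 0.24]]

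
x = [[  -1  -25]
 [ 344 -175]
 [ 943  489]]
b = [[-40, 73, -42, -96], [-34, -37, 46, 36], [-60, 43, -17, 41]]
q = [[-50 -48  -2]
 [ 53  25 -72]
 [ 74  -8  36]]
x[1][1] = -175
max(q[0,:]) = -2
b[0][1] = 73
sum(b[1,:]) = 11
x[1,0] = 344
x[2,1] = 489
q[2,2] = 36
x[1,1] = -175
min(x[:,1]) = -175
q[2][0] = 74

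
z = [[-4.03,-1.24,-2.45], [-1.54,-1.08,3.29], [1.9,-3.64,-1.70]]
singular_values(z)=[4.94, 4.66, 3.43]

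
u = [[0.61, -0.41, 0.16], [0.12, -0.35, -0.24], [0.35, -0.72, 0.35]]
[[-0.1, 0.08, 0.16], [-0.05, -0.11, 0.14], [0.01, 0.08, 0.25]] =u @ [[-0.24, 0.13, 0.03], [-0.05, 0.12, -0.35], [0.17, 0.34, -0.04]]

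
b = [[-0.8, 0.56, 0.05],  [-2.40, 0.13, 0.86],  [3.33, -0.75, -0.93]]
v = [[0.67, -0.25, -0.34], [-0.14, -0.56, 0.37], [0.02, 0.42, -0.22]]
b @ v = [[-0.61, -0.09, 0.47], [-1.61, 0.89, 0.67], [2.32, -0.8, -1.21]]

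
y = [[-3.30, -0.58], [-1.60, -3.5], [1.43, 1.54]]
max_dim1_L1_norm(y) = 5.1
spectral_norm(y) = 4.99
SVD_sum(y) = [[-1.99, -1.93], [-2.57, -2.50], [1.50, 1.46]] + [[-1.31, 1.35], [0.97, -1.0], [-0.07, 0.08]]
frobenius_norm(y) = 5.52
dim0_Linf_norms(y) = [3.3, 3.5]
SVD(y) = [[-0.55, 0.8], [-0.72, -0.59], [0.42, 0.05]] @ diag([4.9946329004633565, 2.346602264894713]) @ [[0.72, 0.70], [-0.70, 0.72]]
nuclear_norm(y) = 7.34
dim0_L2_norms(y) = [3.94, 3.87]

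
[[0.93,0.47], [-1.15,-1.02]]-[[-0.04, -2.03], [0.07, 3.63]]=[[0.97, 2.50], [-1.22, -4.65]]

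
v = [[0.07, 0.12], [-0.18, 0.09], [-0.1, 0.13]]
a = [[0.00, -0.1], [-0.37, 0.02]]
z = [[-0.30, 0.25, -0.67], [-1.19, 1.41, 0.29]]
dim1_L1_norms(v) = [0.19, 0.27, 0.23]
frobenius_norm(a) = 0.38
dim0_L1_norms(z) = [1.49, 1.66, 0.96]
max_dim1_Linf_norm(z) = 1.41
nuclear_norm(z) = 2.61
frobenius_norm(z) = 2.02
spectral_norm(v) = 0.25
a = z @ v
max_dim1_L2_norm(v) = 0.2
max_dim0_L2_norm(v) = 0.22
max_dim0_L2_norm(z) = 1.43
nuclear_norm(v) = 0.40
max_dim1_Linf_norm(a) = 0.37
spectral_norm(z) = 1.89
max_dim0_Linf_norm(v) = 0.18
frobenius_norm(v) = 0.29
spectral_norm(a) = 0.37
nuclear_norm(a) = 0.47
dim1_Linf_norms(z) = [0.67, 1.41]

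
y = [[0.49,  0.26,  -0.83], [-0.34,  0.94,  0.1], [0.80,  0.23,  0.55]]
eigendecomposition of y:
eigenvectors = [[(-0.71+0j),-0.71-0.00j,-0.08+0.00j], [(-0.05-0.25j),-0.05+0.25j,0.94+0.00j], [(-0.02+0.66j),(-0.02-0.66j),0.34+0.00j]]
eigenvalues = [(0.49+0.87j), (0.49-0.87j), (1+0j)]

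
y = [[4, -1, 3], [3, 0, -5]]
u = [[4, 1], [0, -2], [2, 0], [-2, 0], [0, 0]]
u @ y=[[19, -4, 7], [-6, 0, 10], [8, -2, 6], [-8, 2, -6], [0, 0, 0]]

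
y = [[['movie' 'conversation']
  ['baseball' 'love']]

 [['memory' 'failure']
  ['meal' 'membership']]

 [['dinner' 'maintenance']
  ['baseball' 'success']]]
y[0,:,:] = [['movie', 'conversation'], ['baseball', 'love']]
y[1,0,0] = 'memory'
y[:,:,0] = [['movie', 'baseball'], ['memory', 'meal'], ['dinner', 'baseball']]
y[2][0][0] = 'dinner'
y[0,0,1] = 'conversation'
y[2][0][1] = 'maintenance'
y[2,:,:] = [['dinner', 'maintenance'], ['baseball', 'success']]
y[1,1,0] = 'meal'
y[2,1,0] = 'baseball'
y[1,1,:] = ['meal', 'membership']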